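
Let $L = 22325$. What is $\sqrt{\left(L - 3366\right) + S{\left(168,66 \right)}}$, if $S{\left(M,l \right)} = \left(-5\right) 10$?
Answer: $3 \sqrt{2101} \approx 137.51$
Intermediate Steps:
$S{\left(M,l \right)} = -50$
$\sqrt{\left(L - 3366\right) + S{\left(168,66 \right)}} = \sqrt{\left(22325 - 3366\right) - 50} = \sqrt{18959 - 50} = \sqrt{18909} = 3 \sqrt{2101}$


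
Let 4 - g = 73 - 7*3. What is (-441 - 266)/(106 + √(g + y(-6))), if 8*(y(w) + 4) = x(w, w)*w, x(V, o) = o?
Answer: -149884/22567 + 707*I*√190/22567 ≈ -6.6417 + 0.43184*I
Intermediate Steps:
y(w) = -4 + w²/8 (y(w) = -4 + (w*w)/8 = -4 + w²/8)
g = -48 (g = 4 - (73 - 7*3) = 4 - (73 - 1*21) = 4 - (73 - 21) = 4 - 1*52 = 4 - 52 = -48)
(-441 - 266)/(106 + √(g + y(-6))) = (-441 - 266)/(106 + √(-48 + (-4 + (⅛)*(-6)²))) = -707/(106 + √(-48 + (-4 + (⅛)*36))) = -707/(106 + √(-48 + (-4 + 9/2))) = -707/(106 + √(-48 + ½)) = -707/(106 + √(-95/2)) = -707/(106 + I*√190/2)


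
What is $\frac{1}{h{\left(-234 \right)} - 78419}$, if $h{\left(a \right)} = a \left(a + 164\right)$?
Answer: $- \frac{1}{62039} \approx -1.6119 \cdot 10^{-5}$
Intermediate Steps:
$h{\left(a \right)} = a \left(164 + a\right)$
$\frac{1}{h{\left(-234 \right)} - 78419} = \frac{1}{- 234 \left(164 - 234\right) - 78419} = \frac{1}{\left(-234\right) \left(-70\right) - 78419} = \frac{1}{16380 - 78419} = \frac{1}{-62039} = - \frac{1}{62039}$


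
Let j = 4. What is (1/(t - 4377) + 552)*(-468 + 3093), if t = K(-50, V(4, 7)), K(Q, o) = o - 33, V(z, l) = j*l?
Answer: 907073625/626 ≈ 1.4490e+6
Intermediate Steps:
V(z, l) = 4*l
K(Q, o) = -33 + o
t = -5 (t = -33 + 4*7 = -33 + 28 = -5)
(1/(t - 4377) + 552)*(-468 + 3093) = (1/(-5 - 4377) + 552)*(-468 + 3093) = (1/(-4382) + 552)*2625 = (-1/4382 + 552)*2625 = (2418863/4382)*2625 = 907073625/626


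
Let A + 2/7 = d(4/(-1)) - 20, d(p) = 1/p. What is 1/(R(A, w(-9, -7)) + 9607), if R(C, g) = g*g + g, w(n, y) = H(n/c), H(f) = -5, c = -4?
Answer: 1/9627 ≈ 0.00010387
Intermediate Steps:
A = -575/28 (A = -2/7 + (1/(4/(-1)) - 20) = -2/7 + (1/(4*(-1)) - 20) = -2/7 + (1/(-4) - 20) = -2/7 + (-¼ - 20) = -2/7 - 81/4 = -575/28 ≈ -20.536)
w(n, y) = -5
R(C, g) = g + g² (R(C, g) = g² + g = g + g²)
1/(R(A, w(-9, -7)) + 9607) = 1/(-5*(1 - 5) + 9607) = 1/(-5*(-4) + 9607) = 1/(20 + 9607) = 1/9627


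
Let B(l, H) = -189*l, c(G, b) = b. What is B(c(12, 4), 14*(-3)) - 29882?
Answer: -30638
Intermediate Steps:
B(c(12, 4), 14*(-3)) - 29882 = -189*4 - 29882 = -756 - 29882 = -30638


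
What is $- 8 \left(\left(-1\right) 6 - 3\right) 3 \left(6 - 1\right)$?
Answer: $1080$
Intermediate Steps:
$- 8 \left(\left(-1\right) 6 - 3\right) 3 \left(6 - 1\right) = - 8 \left(-6 - 3\right) 3 \cdot 5 = \left(-8\right) \left(-9\right) 15 = 72 \cdot 15 = 1080$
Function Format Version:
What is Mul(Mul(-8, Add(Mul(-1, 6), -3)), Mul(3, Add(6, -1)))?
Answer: 1080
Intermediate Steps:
Mul(Mul(-8, Add(Mul(-1, 6), -3)), Mul(3, Add(6, -1))) = Mul(Mul(-8, Add(-6, -3)), Mul(3, 5)) = Mul(Mul(-8, -9), 15) = Mul(72, 15) = 1080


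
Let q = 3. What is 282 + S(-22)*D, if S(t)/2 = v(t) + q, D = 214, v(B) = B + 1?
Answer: -7422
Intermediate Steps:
v(B) = 1 + B
S(t) = 8 + 2*t (S(t) = 2*((1 + t) + 3) = 2*(4 + t) = 8 + 2*t)
282 + S(-22)*D = 282 + (8 + 2*(-22))*214 = 282 + (8 - 44)*214 = 282 - 36*214 = 282 - 7704 = -7422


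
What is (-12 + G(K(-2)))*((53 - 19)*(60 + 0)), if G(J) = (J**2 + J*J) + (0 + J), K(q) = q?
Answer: -12240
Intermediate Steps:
G(J) = J + 2*J**2 (G(J) = (J**2 + J**2) + J = 2*J**2 + J = J + 2*J**2)
(-12 + G(K(-2)))*((53 - 19)*(60 + 0)) = (-12 - 2*(1 + 2*(-2)))*((53 - 19)*(60 + 0)) = (-12 - 2*(1 - 4))*(34*60) = (-12 - 2*(-3))*2040 = (-12 + 6)*2040 = -6*2040 = -12240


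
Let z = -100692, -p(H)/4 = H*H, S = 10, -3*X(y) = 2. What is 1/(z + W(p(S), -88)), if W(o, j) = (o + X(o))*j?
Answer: -3/196300 ≈ -1.5283e-5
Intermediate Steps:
X(y) = -2/3 (X(y) = -1/3*2 = -2/3)
p(H) = -4*H**2 (p(H) = -4*H*H = -4*H**2)
W(o, j) = j*(-2/3 + o) (W(o, j) = (o - 2/3)*j = (-2/3 + o)*j = j*(-2/3 + o))
1/(z + W(p(S), -88)) = 1/(-100692 + (1/3)*(-88)*(-2 + 3*(-4*10**2))) = 1/(-100692 + (1/3)*(-88)*(-2 + 3*(-4*100))) = 1/(-100692 + (1/3)*(-88)*(-2 + 3*(-400))) = 1/(-100692 + (1/3)*(-88)*(-2 - 1200)) = 1/(-100692 + (1/3)*(-88)*(-1202)) = 1/(-100692 + 105776/3) = 1/(-196300/3) = -3/196300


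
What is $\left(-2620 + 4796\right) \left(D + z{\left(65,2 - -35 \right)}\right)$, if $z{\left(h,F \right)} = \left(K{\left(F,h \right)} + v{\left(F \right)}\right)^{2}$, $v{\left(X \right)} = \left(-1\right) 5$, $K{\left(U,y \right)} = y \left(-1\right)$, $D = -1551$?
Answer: $7287424$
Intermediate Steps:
$K{\left(U,y \right)} = - y$
$v{\left(X \right)} = -5$
$z{\left(h,F \right)} = \left(-5 - h\right)^{2}$ ($z{\left(h,F \right)} = \left(- h - 5\right)^{2} = \left(-5 - h\right)^{2}$)
$\left(-2620 + 4796\right) \left(D + z{\left(65,2 - -35 \right)}\right) = \left(-2620 + 4796\right) \left(-1551 + \left(5 + 65\right)^{2}\right) = 2176 \left(-1551 + 70^{2}\right) = 2176 \left(-1551 + 4900\right) = 2176 \cdot 3349 = 7287424$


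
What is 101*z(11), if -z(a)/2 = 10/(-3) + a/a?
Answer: 1414/3 ≈ 471.33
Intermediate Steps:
z(a) = 14/3 (z(a) = -2*(10/(-3) + a/a) = -2*(10*(-1/3) + 1) = -2*(-10/3 + 1) = -2*(-7/3) = 14/3)
101*z(11) = 101*(14/3) = 1414/3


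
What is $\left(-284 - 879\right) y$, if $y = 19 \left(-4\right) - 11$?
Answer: $101181$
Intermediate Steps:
$y = -87$ ($y = -76 - 11 = -87$)
$\left(-284 - 879\right) y = \left(-284 - 879\right) \left(-87\right) = \left(-1163\right) \left(-87\right) = 101181$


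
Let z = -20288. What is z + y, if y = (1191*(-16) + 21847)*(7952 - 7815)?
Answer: 362079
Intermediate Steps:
y = 382367 (y = (-19056 + 21847)*137 = 2791*137 = 382367)
z + y = -20288 + 382367 = 362079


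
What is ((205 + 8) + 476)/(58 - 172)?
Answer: -689/114 ≈ -6.0439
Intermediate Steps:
((205 + 8) + 476)/(58 - 172) = (213 + 476)/(-114) = 689*(-1/114) = -689/114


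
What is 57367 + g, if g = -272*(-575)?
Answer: 213767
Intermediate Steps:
g = 156400
57367 + g = 57367 + 156400 = 213767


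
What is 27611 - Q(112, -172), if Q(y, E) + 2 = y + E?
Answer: 27673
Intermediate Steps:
Q(y, E) = -2 + E + y (Q(y, E) = -2 + (y + E) = -2 + (E + y) = -2 + E + y)
27611 - Q(112, -172) = 27611 - (-2 - 172 + 112) = 27611 - 1*(-62) = 27611 + 62 = 27673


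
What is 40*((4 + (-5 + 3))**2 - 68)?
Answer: -2560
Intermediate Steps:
40*((4 + (-5 + 3))**2 - 68) = 40*((4 - 2)**2 - 68) = 40*(2**2 - 68) = 40*(4 - 68) = 40*(-64) = -2560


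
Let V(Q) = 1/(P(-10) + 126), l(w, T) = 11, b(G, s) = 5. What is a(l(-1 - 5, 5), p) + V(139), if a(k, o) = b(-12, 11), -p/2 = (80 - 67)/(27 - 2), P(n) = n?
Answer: 581/116 ≈ 5.0086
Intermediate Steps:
V(Q) = 1/116 (V(Q) = 1/(-10 + 126) = 1/116)
p = -26/25 (p = -2*(80 - 67)/(27 - 2) = -26/25 ≈ -1.0400)
a(k, o) = 5
a(l(-1 - 5, 5), p) + V(139) = 5 + 1/116 = 581/116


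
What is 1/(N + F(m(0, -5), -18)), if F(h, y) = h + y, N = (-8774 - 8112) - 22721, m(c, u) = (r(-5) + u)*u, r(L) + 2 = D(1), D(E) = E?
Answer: -1/39595 ≈ -2.5256e-5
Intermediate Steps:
r(L) = -1 (r(L) = -2 + 1 = -1)
m(c, u) = u*(-1 + u) (m(c, u) = (-1 + u)*u = u*(-1 + u))
N = -39607 (N = -16886 - 22721 = -39607)
1/(N + F(m(0, -5), -18)) = 1/(-39607 + (-5*(-1 - 5) - 18)) = 1/(-39607 + (-5*(-6) - 18)) = 1/(-39607 + (30 - 18)) = 1/(-39607 + 12) = 1/(-39595) = -1/39595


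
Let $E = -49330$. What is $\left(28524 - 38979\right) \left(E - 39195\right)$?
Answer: $925528875$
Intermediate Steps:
$\left(28524 - 38979\right) \left(E - 39195\right) = \left(28524 - 38979\right) \left(-49330 - 39195\right) = \left(-10455\right) \left(-88525\right) = 925528875$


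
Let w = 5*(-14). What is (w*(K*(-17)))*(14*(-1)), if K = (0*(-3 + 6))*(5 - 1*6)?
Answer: 0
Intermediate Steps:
w = -70
K = 0 (K = (0*3)*(5 - 6) = 0*(-1) = 0)
(w*(K*(-17)))*(14*(-1)) = (-0*(-17))*(14*(-1)) = -70*0*(-14) = 0*(-14) = 0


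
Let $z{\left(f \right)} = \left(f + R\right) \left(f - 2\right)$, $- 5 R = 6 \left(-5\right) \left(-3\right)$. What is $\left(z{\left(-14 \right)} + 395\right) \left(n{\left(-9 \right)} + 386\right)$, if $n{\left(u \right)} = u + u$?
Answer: $333776$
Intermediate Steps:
$R = -18$ ($R = - \frac{6 \left(-5\right) \left(-3\right)}{5} = - \frac{\left(-30\right) \left(-3\right)}{5} = \left(- \frac{1}{5}\right) 90 = -18$)
$n{\left(u \right)} = 2 u$
$z{\left(f \right)} = \left(-18 + f\right) \left(-2 + f\right)$ ($z{\left(f \right)} = \left(f - 18\right) \left(f - 2\right) = \left(-18 + f\right) \left(-2 + f\right)$)
$\left(z{\left(-14 \right)} + 395\right) \left(n{\left(-9 \right)} + 386\right) = \left(\left(36 + \left(-14\right)^{2} - -280\right) + 395\right) \left(2 \left(-9\right) + 386\right) = \left(\left(36 + 196 + 280\right) + 395\right) \left(-18 + 386\right) = \left(512 + 395\right) 368 = 907 \cdot 368 = 333776$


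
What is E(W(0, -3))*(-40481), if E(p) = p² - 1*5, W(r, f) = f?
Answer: -161924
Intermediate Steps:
E(p) = -5 + p² (E(p) = p² - 5 = -5 + p²)
E(W(0, -3))*(-40481) = (-5 + (-3)²)*(-40481) = (-5 + 9)*(-40481) = 4*(-40481) = -161924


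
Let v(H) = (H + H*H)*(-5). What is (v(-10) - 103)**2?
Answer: 305809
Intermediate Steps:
v(H) = -5*H - 5*H**2 (v(H) = (H + H**2)*(-5) = -5*H - 5*H**2)
(v(-10) - 103)**2 = (-5*(-10)*(1 - 10) - 103)**2 = (-5*(-10)*(-9) - 103)**2 = (-450 - 103)**2 = (-553)**2 = 305809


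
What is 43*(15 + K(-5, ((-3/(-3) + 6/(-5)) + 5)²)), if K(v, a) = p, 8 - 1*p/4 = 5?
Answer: 1161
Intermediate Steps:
p = 12 (p = 32 - 4*5 = 32 - 20 = 12)
K(v, a) = 12
43*(15 + K(-5, ((-3/(-3) + 6/(-5)) + 5)²)) = 43*(15 + 12) = 43*27 = 1161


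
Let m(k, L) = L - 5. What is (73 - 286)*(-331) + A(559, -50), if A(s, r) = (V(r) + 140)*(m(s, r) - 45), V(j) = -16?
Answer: 58103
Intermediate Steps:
m(k, L) = -5 + L
A(s, r) = -6200 + 124*r (A(s, r) = (-16 + 140)*((-5 + r) - 45) = 124*(-50 + r) = -6200 + 124*r)
(73 - 286)*(-331) + A(559, -50) = (73 - 286)*(-331) + (-6200 + 124*(-50)) = -213*(-331) + (-6200 - 6200) = 70503 - 12400 = 58103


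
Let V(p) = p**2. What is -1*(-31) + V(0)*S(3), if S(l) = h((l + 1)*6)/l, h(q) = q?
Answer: 31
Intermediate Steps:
S(l) = (6 + 6*l)/l (S(l) = ((l + 1)*6)/l = ((1 + l)*6)/l = (6 + 6*l)/l)
-1*(-31) + V(0)*S(3) = -1*(-31) + 0**2*(6 + 6/3) = 31 + 0*(6 + 6*(1/3)) = 31 + 0*(6 + 2) = 31 + 0*8 = 31 + 0 = 31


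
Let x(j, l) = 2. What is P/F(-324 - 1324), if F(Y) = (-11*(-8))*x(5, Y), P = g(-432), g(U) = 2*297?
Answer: 27/8 ≈ 3.3750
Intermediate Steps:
g(U) = 594
P = 594
F(Y) = 176 (F(Y) = -11*(-8)*2 = 88*2 = 176)
P/F(-324 - 1324) = 594/176 = 594*(1/176) = 27/8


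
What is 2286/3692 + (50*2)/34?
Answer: 111731/31382 ≈ 3.5604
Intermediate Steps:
2286/3692 + (50*2)/34 = 2286*(1/3692) + 100*(1/34) = 1143/1846 + 50/17 = 111731/31382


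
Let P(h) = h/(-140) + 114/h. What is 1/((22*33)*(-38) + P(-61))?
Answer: -8540/235613759 ≈ -3.6246e-5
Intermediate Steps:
P(h) = 114/h - h/140 (P(h) = h*(-1/140) + 114/h = -h/140 + 114/h = 114/h - h/140)
1/((22*33)*(-38) + P(-61)) = 1/((22*33)*(-38) + (114/(-61) - 1/140*(-61))) = 1/(726*(-38) + (114*(-1/61) + 61/140)) = 1/(-27588 + (-114/61 + 61/140)) = 1/(-27588 - 12239/8540) = 1/(-235613759/8540) = -8540/235613759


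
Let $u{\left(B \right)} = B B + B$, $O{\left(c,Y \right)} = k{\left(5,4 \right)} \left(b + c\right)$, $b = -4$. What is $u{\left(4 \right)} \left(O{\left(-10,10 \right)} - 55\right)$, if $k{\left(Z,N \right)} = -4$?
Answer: $20$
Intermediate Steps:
$O{\left(c,Y \right)} = 16 - 4 c$ ($O{\left(c,Y \right)} = - 4 \left(-4 + c\right) = 16 - 4 c$)
$u{\left(B \right)} = B + B^{2}$ ($u{\left(B \right)} = B^{2} + B = B + B^{2}$)
$u{\left(4 \right)} \left(O{\left(-10,10 \right)} - 55\right) = 4 \left(1 + 4\right) \left(\left(16 - -40\right) - 55\right) = 4 \cdot 5 \left(\left(16 + 40\right) - 55\right) = 20 \left(56 - 55\right) = 20 \cdot 1 = 20$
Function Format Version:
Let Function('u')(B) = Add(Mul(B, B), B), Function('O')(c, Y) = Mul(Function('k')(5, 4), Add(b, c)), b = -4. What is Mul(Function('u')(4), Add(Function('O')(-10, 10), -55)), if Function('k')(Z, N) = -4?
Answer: 20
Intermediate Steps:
Function('O')(c, Y) = Add(16, Mul(-4, c)) (Function('O')(c, Y) = Mul(-4, Add(-4, c)) = Add(16, Mul(-4, c)))
Function('u')(B) = Add(B, Pow(B, 2)) (Function('u')(B) = Add(Pow(B, 2), B) = Add(B, Pow(B, 2)))
Mul(Function('u')(4), Add(Function('O')(-10, 10), -55)) = Mul(Mul(4, Add(1, 4)), Add(Add(16, Mul(-4, -10)), -55)) = Mul(Mul(4, 5), Add(Add(16, 40), -55)) = Mul(20, Add(56, -55)) = Mul(20, 1) = 20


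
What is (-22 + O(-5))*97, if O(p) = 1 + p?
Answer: -2522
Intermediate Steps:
(-22 + O(-5))*97 = (-22 + (1 - 5))*97 = (-22 - 4)*97 = -26*97 = -2522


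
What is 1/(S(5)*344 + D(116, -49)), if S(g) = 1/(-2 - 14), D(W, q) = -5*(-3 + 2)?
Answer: -2/33 ≈ -0.060606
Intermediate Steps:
D(W, q) = 5 (D(W, q) = -5*(-1) = 5)
S(g) = -1/16 (S(g) = 1/(-16) = -1/16)
1/(S(5)*344 + D(116, -49)) = 1/(-1/16*344 + 5) = 1/(-43/2 + 5) = 1/(-33/2) = -2/33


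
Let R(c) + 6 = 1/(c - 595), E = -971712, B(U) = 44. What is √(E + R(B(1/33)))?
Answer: I*√295014557069/551 ≈ 985.76*I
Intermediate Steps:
R(c) = -6 + 1/(-595 + c) (R(c) = -6 + 1/(c - 595) = -6 + 1/(-595 + c))
√(E + R(B(1/33))) = √(-971712 + (3571 - 6*44)/(-595 + 44)) = √(-971712 + (3571 - 264)/(-551)) = √(-971712 - 1/551*3307) = √(-971712 - 3307/551) = √(-535416619/551) = I*√295014557069/551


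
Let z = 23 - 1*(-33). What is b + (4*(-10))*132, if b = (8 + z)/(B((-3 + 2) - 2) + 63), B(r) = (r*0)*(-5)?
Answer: -332576/63 ≈ -5279.0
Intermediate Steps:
B(r) = 0 (B(r) = 0*(-5) = 0)
z = 56 (z = 23 + 33 = 56)
b = 64/63 (b = (8 + 56)/(0 + 63) = 64/63 ≈ 1.0159)
b + (4*(-10))*132 = 64/63 + (4*(-10))*132 = 64/63 - 40*132 = 64/63 - 5280 = -332576/63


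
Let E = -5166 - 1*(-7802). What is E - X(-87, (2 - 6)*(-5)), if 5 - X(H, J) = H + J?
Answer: 2564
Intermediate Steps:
E = 2636 (E = -5166 + 7802 = 2636)
X(H, J) = 5 - H - J (X(H, J) = 5 - (H + J) = 5 + (-H - J) = 5 - H - J)
E - X(-87, (2 - 6)*(-5)) = 2636 - (5 - 1*(-87) - (2 - 6)*(-5)) = 2636 - (5 + 87 - (-4)*(-5)) = 2636 - (5 + 87 - 1*20) = 2636 - (5 + 87 - 20) = 2636 - 1*72 = 2636 - 72 = 2564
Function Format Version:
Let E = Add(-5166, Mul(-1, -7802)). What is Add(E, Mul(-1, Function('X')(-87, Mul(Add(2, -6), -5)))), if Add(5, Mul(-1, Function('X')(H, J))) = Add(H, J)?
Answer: 2564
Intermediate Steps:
E = 2636 (E = Add(-5166, 7802) = 2636)
Function('X')(H, J) = Add(5, Mul(-1, H), Mul(-1, J)) (Function('X')(H, J) = Add(5, Mul(-1, Add(H, J))) = Add(5, Add(Mul(-1, H), Mul(-1, J))) = Add(5, Mul(-1, H), Mul(-1, J)))
Add(E, Mul(-1, Function('X')(-87, Mul(Add(2, -6), -5)))) = Add(2636, Mul(-1, Add(5, Mul(-1, -87), Mul(-1, Mul(Add(2, -6), -5))))) = Add(2636, Mul(-1, Add(5, 87, Mul(-1, Mul(-4, -5))))) = Add(2636, Mul(-1, Add(5, 87, Mul(-1, 20)))) = Add(2636, Mul(-1, Add(5, 87, -20))) = Add(2636, Mul(-1, 72)) = Add(2636, -72) = 2564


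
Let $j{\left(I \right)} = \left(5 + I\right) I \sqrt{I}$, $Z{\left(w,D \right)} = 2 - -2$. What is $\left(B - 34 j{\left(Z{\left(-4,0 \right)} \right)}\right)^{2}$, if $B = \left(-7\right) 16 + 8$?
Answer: $6512704$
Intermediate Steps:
$B = -104$ ($B = -112 + 8 = -104$)
$Z{\left(w,D \right)} = 4$ ($Z{\left(w,D \right)} = 2 + 2 = 4$)
$j{\left(I \right)} = I^{\frac{3}{2}} \left(5 + I\right)$ ($j{\left(I \right)} = I \left(5 + I\right) \sqrt{I} = I^{\frac{3}{2}} \left(5 + I\right)$)
$\left(B - 34 j{\left(Z{\left(-4,0 \right)} \right)}\right)^{2} = \left(-104 - 34 \cdot 4^{\frac{3}{2}} \left(5 + 4\right)\right)^{2} = \left(-104 - 34 \cdot 8 \cdot 9\right)^{2} = \left(-104 - 2448\right)^{2} = \left(-2552\right)^{2} = 6512704$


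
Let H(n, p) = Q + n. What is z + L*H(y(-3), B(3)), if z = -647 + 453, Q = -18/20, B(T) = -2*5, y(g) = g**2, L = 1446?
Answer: 57593/5 ≈ 11519.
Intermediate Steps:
B(T) = -10
Q = -9/10 (Q = -18*1/20 = -9/10 ≈ -0.90000)
z = -194
H(n, p) = -9/10 + n
z + L*H(y(-3), B(3)) = -194 + 1446*(-9/10 + (-3)**2) = -194 + 1446*(-9/10 + 9) = -194 + 1446*(81/10) = -194 + 58563/5 = 57593/5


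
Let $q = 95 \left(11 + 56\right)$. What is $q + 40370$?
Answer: $46735$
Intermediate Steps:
$q = 6365$ ($q = 95 \cdot 67 = 6365$)
$q + 40370 = 6365 + 40370 = 46735$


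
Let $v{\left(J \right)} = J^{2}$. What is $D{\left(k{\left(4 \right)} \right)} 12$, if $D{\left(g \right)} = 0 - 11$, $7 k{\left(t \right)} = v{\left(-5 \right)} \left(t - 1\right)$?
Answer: $-132$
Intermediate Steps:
$k{\left(t \right)} = - \frac{25}{7} + \frac{25 t}{7}$ ($k{\left(t \right)} = \frac{\left(-5\right)^{2} \left(t - 1\right)}{7} = \frac{25 \left(-1 + t\right)}{7} = \frac{-25 + 25 t}{7} = - \frac{25}{7} + \frac{25 t}{7}$)
$D{\left(g \right)} = -11$ ($D{\left(g \right)} = 0 - 11 = -11$)
$D{\left(k{\left(4 \right)} \right)} 12 = \left(-11\right) 12 = -132$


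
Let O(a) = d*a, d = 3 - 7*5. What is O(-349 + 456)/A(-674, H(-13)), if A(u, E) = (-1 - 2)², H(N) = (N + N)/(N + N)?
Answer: -3424/9 ≈ -380.44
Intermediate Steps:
H(N) = 1 (H(N) = (2*N)/((2*N)) = (2*N)*(1/(2*N)) = 1)
d = -32 (d = 3 - 35 = -32)
A(u, E) = 9 (A(u, E) = (-3)² = 9)
O(a) = -32*a
O(-349 + 456)/A(-674, H(-13)) = -32*(-349 + 456)/9 = -32*107*(⅑) = -3424*⅑ = -3424/9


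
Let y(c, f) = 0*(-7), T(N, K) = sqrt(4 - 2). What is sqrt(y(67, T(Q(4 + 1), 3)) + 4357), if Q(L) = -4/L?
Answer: sqrt(4357) ≈ 66.008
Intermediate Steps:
T(N, K) = sqrt(2)
y(c, f) = 0
sqrt(y(67, T(Q(4 + 1), 3)) + 4357) = sqrt(0 + 4357) = sqrt(4357)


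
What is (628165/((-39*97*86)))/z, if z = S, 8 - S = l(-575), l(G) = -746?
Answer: -628165/245304852 ≈ -0.0025608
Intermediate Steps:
S = 754 (S = 8 - 1*(-746) = 8 + 746 = 754)
z = 754
(628165/((-39*97*86)))/z = (628165/((-39*97*86)))/754 = (628165/((-3783*86)))*(1/754) = (628165/(-325338))*(1/754) = (628165*(-1/325338))*(1/754) = -628165/325338*1/754 = -628165/245304852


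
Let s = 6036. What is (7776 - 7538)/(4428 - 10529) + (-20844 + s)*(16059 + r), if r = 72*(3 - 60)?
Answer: -1080057833878/6101 ≈ -1.7703e+8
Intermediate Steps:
r = -4104 (r = 72*(-57) = -4104)
(7776 - 7538)/(4428 - 10529) + (-20844 + s)*(16059 + r) = (7776 - 7538)/(4428 - 10529) + (-20844 + 6036)*(16059 - 4104) = 238/(-6101) - 14808*11955 = 238*(-1/6101) - 177029640 = -238/6101 - 177029640 = -1080057833878/6101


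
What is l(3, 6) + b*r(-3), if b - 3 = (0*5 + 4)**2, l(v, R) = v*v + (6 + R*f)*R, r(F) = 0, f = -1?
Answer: 9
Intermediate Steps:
l(v, R) = v**2 + R*(6 - R) (l(v, R) = v*v + (6 + R*(-1))*R = v**2 + (6 - R)*R = v**2 + R*(6 - R))
b = 19 (b = 3 + (0*5 + 4)**2 = 3 + (0 + 4)**2 = 3 + 4**2 = 3 + 16 = 19)
l(3, 6) + b*r(-3) = (3**2 - 1*6**2 + 6*6) + 19*0 = (9 - 1*36 + 36) + 0 = (9 - 36 + 36) + 0 = 9 + 0 = 9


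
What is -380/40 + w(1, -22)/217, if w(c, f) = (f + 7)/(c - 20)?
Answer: -78307/8246 ≈ -9.4964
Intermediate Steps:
w(c, f) = (7 + f)/(-20 + c)
-380/40 + w(1, -22)/217 = -380/40 + ((7 - 22)/(-20 + 1))/217 = -380*1/40 + (-15/(-19))*(1/217) = -19/2 - 1/19*(-15)*(1/217) = -19/2 + (15/19)*(1/217) = -19/2 + 15/4123 = -78307/8246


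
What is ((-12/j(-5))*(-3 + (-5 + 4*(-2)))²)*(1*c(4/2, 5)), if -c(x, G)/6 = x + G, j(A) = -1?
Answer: -129024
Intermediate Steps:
c(x, G) = -6*G - 6*x (c(x, G) = -6*(x + G) = -6*(G + x) = -6*G - 6*x)
((-12/j(-5))*(-3 + (-5 + 4*(-2)))²)*(1*c(4/2, 5)) = ((-12/(-1))*(-3 + (-5 + 4*(-2)))²)*(1*(-6*5 - 24/2)) = ((-12*(-1))*(-3 + (-5 - 8))²)*(1*(-30 - 24/2)) = (12*(-3 - 13)²)*(1*(-30 - 6*2)) = (12*(-16)²)*(1*(-30 - 12)) = (12*256)*(1*(-42)) = 3072*(-42) = -129024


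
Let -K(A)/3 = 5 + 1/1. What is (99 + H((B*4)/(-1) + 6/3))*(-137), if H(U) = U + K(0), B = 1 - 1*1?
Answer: -11371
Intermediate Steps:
K(A) = -18 (K(A) = -3*(5 + 1/1) = -3*(5 + 1) = -3*6 = -18)
B = 0 (B = 1 - 1 = 0)
H(U) = -18 + U (H(U) = U - 18 = -18 + U)
(99 + H((B*4)/(-1) + 6/3))*(-137) = (99 + (-18 + ((0*4)/(-1) + 6/3)))*(-137) = (99 + (-18 + (0*(-1) + 6*(⅓))))*(-137) = (99 + (-18 + (0 + 2)))*(-137) = (99 + (-18 + 2))*(-137) = (99 - 16)*(-137) = 83*(-137) = -11371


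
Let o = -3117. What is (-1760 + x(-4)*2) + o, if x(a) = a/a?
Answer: -4875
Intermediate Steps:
x(a) = 1
(-1760 + x(-4)*2) + o = (-1760 + 1*2) - 3117 = (-1760 + 2) - 3117 = -1758 - 3117 = -4875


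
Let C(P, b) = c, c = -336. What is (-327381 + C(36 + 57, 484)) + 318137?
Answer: -9580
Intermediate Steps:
C(P, b) = -336
(-327381 + C(36 + 57, 484)) + 318137 = (-327381 - 336) + 318137 = -327717 + 318137 = -9580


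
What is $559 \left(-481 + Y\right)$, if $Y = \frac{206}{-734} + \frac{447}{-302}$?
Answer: $- \frac{29910026731}{110834} \approx -2.6986 \cdot 10^{5}$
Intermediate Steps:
$Y = - \frac{195155}{110834}$ ($Y = 206 \left(- \frac{1}{734}\right) + 447 \left(- \frac{1}{302}\right) = - \frac{103}{367} - \frac{447}{302} = - \frac{195155}{110834} \approx -1.7608$)
$559 \left(-481 + Y\right) = 559 \left(-481 - \frac{195155}{110834}\right) = 559 \left(- \frac{53506309}{110834}\right) = - \frac{29910026731}{110834}$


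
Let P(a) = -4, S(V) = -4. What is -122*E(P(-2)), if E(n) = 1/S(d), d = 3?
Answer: 61/2 ≈ 30.500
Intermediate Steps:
E(n) = -1/4 (E(n) = 1/(-4) = -1/4)
-122*E(P(-2)) = -122*(-1/4) = 61/2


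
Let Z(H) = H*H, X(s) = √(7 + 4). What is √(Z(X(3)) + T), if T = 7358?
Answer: √7369 ≈ 85.843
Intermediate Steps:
X(s) = √11
Z(H) = H²
√(Z(X(3)) + T) = √((√11)² + 7358) = √(11 + 7358) = √7369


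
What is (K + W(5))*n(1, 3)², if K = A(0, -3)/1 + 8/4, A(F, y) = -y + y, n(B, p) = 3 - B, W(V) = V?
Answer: 28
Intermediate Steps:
A(F, y) = 0
K = 2 (K = 0/1 + 8/4 = 0*1 + 8*(¼) = 0 + 2 = 2)
(K + W(5))*n(1, 3)² = (2 + 5)*(3 - 1*1)² = 7*(3 - 1)² = 7*2² = 7*4 = 28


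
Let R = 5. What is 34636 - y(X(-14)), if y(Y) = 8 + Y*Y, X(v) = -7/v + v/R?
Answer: 3462271/100 ≈ 34623.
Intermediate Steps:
X(v) = -7/v + v/5
y(Y) = 8 + Y**2
34636 - y(X(-14)) = 34636 - (8 + (-7/(-14) + (1/5)*(-14))**2) = 34636 - (8 + (-7*(-1/14) - 14/5)**2) = 34636 - (8 + (1/2 - 14/5)**2) = 34636 - (8 + (-23/10)**2) = 34636 - (8 + 529/100) = 34636 - 1*1329/100 = 34636 - 1329/100 = 3462271/100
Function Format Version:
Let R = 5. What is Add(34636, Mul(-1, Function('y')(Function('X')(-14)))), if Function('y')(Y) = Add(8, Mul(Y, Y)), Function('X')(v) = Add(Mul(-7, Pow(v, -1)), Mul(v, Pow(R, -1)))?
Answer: Rational(3462271, 100) ≈ 34623.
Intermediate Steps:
Function('X')(v) = Add(Mul(-7, Pow(v, -1)), Mul(Rational(1, 5), v)) (Function('X')(v) = Add(Mul(-7, Pow(v, -1)), Mul(v, Pow(5, -1))) = Add(Mul(-7, Pow(v, -1)), Mul(v, Rational(1, 5))) = Add(Mul(-7, Pow(v, -1)), Mul(Rational(1, 5), v)))
Function('y')(Y) = Add(8, Pow(Y, 2))
Add(34636, Mul(-1, Function('y')(Function('X')(-14)))) = Add(34636, Mul(-1, Add(8, Pow(Add(Mul(-7, Pow(-14, -1)), Mul(Rational(1, 5), -14)), 2)))) = Add(34636, Mul(-1, Add(8, Pow(Add(Mul(-7, Rational(-1, 14)), Rational(-14, 5)), 2)))) = Add(34636, Mul(-1, Add(8, Pow(Add(Rational(1, 2), Rational(-14, 5)), 2)))) = Add(34636, Mul(-1, Add(8, Pow(Rational(-23, 10), 2)))) = Add(34636, Mul(-1, Add(8, Rational(529, 100)))) = Add(34636, Mul(-1, Rational(1329, 100))) = Add(34636, Rational(-1329, 100)) = Rational(3462271, 100)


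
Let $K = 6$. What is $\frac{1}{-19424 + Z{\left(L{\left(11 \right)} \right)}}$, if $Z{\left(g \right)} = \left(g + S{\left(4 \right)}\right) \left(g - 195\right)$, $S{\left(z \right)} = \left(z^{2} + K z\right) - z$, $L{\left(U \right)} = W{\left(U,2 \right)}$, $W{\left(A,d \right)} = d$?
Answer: $- \frac{1}{26758} \approx -3.7372 \cdot 10^{-5}$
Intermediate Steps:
$L{\left(U \right)} = 2$
$S{\left(z \right)} = z^{2} + 5 z$ ($S{\left(z \right)} = \left(z^{2} + 6 z\right) - z = z^{2} + 5 z$)
$Z{\left(g \right)} = \left(-195 + g\right) \left(36 + g\right)$ ($Z{\left(g \right)} = \left(g + 4 \left(5 + 4\right)\right) \left(g - 195\right) = \left(g + 4 \cdot 9\right) \left(-195 + g\right) = \left(g + 36\right) \left(-195 + g\right) = \left(36 + g\right) \left(-195 + g\right) = \left(-195 + g\right) \left(36 + g\right)$)
$\frac{1}{-19424 + Z{\left(L{\left(11 \right)} \right)}} = \frac{1}{-19424 - \left(7338 - 4\right)} = \frac{1}{-19424 - 7334} = \frac{1}{-26758} = - \frac{1}{26758}$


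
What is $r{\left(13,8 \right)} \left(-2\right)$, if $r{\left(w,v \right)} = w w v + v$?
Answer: $-2720$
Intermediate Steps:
$r{\left(w,v \right)} = v + v w^{2}$ ($r{\left(w,v \right)} = w^{2} v + v = v w^{2} + v = v + v w^{2}$)
$r{\left(13,8 \right)} \left(-2\right) = 8 \left(1 + 13^{2}\right) \left(-2\right) = 8 \left(1 + 169\right) \left(-2\right) = 8 \cdot 170 \left(-2\right) = 1360 \left(-2\right) = -2720$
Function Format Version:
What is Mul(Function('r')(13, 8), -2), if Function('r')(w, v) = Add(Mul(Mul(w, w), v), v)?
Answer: -2720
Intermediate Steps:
Function('r')(w, v) = Add(v, Mul(v, Pow(w, 2))) (Function('r')(w, v) = Add(Mul(Pow(w, 2), v), v) = Add(Mul(v, Pow(w, 2)), v) = Add(v, Mul(v, Pow(w, 2))))
Mul(Function('r')(13, 8), -2) = Mul(Mul(8, Add(1, Pow(13, 2))), -2) = Mul(Mul(8, Add(1, 169)), -2) = Mul(Mul(8, 170), -2) = Mul(1360, -2) = -2720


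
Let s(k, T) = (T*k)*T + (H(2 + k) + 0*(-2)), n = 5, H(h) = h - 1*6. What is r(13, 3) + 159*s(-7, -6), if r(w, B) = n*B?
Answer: -41802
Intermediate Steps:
H(h) = -6 + h (H(h) = h - 6 = -6 + h)
r(w, B) = 5*B
s(k, T) = -4 + k + k*T² (s(k, T) = (T*k)*T + ((-6 + (2 + k)) + 0*(-2)) = k*T² + ((-4 + k) + 0) = k*T² + (-4 + k) = -4 + k + k*T²)
r(13, 3) + 159*s(-7, -6) = 5*3 + 159*(-4 - 7 - 7*(-6)²) = 15 + 159*(-4 - 7 - 7*36) = 15 + 159*(-4 - 7 - 252) = 15 + 159*(-263) = 15 - 41817 = -41802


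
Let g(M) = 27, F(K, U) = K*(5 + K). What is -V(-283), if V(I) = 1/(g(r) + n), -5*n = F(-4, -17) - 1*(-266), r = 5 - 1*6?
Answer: 5/127 ≈ 0.039370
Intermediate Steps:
r = -1 (r = 5 - 6 = -1)
n = -262/5 (n = -(-4*(5 - 4) - 1*(-266))/5 = -(-4*1 + 266)/5 = -(-4 + 266)/5 = -1/5*262 = -262/5 ≈ -52.400)
V(I) = -5/127 (V(I) = 1/(27 - 262/5) = 1/(-127/5) = -5/127)
-V(-283) = -1*(-5/127) = 5/127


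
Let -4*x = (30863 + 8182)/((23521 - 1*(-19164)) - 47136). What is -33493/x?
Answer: -596309372/39045 ≈ -15272.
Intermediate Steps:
x = 39045/17804 (x = -(30863 + 8182)/(4*((23521 - 1*(-19164)) - 47136)) = -39045/(4*((23521 + 19164) - 47136)) = -39045/(4*(42685 - 47136)) = -39045/(4*(-4451)) = -39045*(-1)/(4*4451) = -¼*(-39045/4451) = 39045/17804 ≈ 2.1930)
-33493/x = -33493/39045/17804 = -33493*17804/39045 = -596309372/39045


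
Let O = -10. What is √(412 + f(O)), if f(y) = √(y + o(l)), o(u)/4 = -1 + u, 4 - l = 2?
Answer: √(412 + I*√6) ≈ 20.298 + 0.06034*I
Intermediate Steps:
l = 2 (l = 4 - 1*2 = 4 - 2 = 2)
o(u) = -4 + 4*u (o(u) = 4*(-1 + u) = -4 + 4*u)
f(y) = √(4 + y) (f(y) = √(y + (-4 + 4*2)) = √(y + (-4 + 8)) = √(y + 4) = √(4 + y))
√(412 + f(O)) = √(412 + √(4 - 10)) = √(412 + √(-6)) = √(412 + I*√6)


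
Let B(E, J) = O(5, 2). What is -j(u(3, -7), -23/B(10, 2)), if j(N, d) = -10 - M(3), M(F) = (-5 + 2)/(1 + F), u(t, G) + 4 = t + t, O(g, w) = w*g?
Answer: 37/4 ≈ 9.2500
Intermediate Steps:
O(g, w) = g*w
B(E, J) = 10 (B(E, J) = 5*2 = 10)
u(t, G) = -4 + 2*t (u(t, G) = -4 + (t + t) = -4 + 2*t)
M(F) = -3/(1 + F)
j(N, d) = -37/4 (j(N, d) = -10 - (-3)/(1 + 3) = -10 - (-3)/4 = -10 - 1*(-¾) = -10 + ¾ = -37/4)
-j(u(3, -7), -23/B(10, 2)) = -1*(-37/4) = 37/4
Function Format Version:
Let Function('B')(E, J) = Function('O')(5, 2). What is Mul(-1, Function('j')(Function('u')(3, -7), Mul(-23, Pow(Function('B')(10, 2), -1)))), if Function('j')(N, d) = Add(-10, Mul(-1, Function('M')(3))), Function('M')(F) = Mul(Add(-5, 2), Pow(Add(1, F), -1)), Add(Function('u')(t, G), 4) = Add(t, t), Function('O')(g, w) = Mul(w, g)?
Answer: Rational(37, 4) ≈ 9.2500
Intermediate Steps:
Function('O')(g, w) = Mul(g, w)
Function('B')(E, J) = 10 (Function('B')(E, J) = Mul(5, 2) = 10)
Function('u')(t, G) = Add(-4, Mul(2, t)) (Function('u')(t, G) = Add(-4, Add(t, t)) = Add(-4, Mul(2, t)))
Function('M')(F) = Mul(-3, Pow(Add(1, F), -1))
Function('j')(N, d) = Rational(-37, 4) (Function('j')(N, d) = Add(-10, Mul(-1, Mul(-3, Pow(Add(1, 3), -1)))) = Add(-10, Mul(-1, Mul(-3, Pow(4, -1)))) = Add(-10, Mul(-1, Mul(-3, Rational(1, 4)))) = Add(-10, Mul(-1, Rational(-3, 4))) = Add(-10, Rational(3, 4)) = Rational(-37, 4))
Mul(-1, Function('j')(Function('u')(3, -7), Mul(-23, Pow(Function('B')(10, 2), -1)))) = Mul(-1, Rational(-37, 4)) = Rational(37, 4)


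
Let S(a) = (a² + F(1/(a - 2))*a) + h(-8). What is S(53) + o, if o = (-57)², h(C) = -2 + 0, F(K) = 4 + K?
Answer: 319721/51 ≈ 6269.0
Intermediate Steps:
h(C) = -2
o = 3249
S(a) = -2 + a² + a*(4 + 1/(-2 + a)) (S(a) = (a² + (4 + 1/(a - 2))*a) - 2 = (a² + (4 + 1/(-2 + a))*a) - 2 = (a² + a*(4 + 1/(-2 + a))) - 2 = -2 + a² + a*(4 + 1/(-2 + a)))
S(53) + o = (4 + 53³ - 9*53 + 2*53²)/(-2 + 53) + 3249 = (4 + 148877 - 477 + 2*2809)/51 + 3249 = (4 + 148877 - 477 + 5618)/51 + 3249 = (1/51)*154022 + 3249 = 154022/51 + 3249 = 319721/51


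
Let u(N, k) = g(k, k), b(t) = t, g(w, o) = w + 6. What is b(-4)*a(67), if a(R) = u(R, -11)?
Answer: 20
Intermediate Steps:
g(w, o) = 6 + w
u(N, k) = 6 + k
a(R) = -5 (a(R) = 6 - 11 = -5)
b(-4)*a(67) = -4*(-5) = 20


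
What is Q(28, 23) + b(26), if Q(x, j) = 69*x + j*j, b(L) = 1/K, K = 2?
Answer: 4923/2 ≈ 2461.5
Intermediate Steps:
b(L) = ½ (b(L) = 1/2 = ½)
Q(x, j) = j² + 69*x (Q(x, j) = 69*x + j² = j² + 69*x)
Q(28, 23) + b(26) = (23² + 69*28) + ½ = (529 + 1932) + ½ = 2461 + ½ = 4923/2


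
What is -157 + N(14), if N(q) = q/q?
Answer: -156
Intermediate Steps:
N(q) = 1
-157 + N(14) = -157 + 1 = -156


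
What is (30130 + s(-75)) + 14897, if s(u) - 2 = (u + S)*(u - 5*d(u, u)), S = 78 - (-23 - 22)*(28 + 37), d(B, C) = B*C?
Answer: -82524571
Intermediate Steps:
S = 3003 (S = 78 - (-45)*65 = 78 - 1*(-2925) = 78 + 2925 = 3003)
s(u) = 2 + (3003 + u)*(u - 5*u²) (s(u) = 2 + (u + 3003)*(u - 5*u*u) = 2 + (3003 + u)*(u - 5*u²))
(30130 + s(-75)) + 14897 = (30130 + (2 - 15014*(-75)² - 5*(-75)³ + 3003*(-75))) + 14897 = (30130 + (2 - 15014*5625 - 5*(-421875) - 225225)) + 14897 = (30130 + (2 - 84453750 + 2109375 - 225225)) + 14897 = (30130 - 82569598) + 14897 = -82539468 + 14897 = -82524571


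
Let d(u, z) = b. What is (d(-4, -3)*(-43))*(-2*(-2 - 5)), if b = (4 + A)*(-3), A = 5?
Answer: 16254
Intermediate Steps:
b = -27 (b = (4 + 5)*(-3) = 9*(-3) = -27)
d(u, z) = -27
(d(-4, -3)*(-43))*(-2*(-2 - 5)) = (-27*(-43))*(-2*(-2 - 5)) = 1161*(-2*(-7)) = 1161*14 = 16254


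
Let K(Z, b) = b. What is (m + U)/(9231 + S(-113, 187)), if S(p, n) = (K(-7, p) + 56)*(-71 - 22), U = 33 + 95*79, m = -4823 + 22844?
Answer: 25559/14532 ≈ 1.7588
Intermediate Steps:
m = 18021
U = 7538 (U = 33 + 7505 = 7538)
S(p, n) = -5208 - 93*p (S(p, n) = (p + 56)*(-71 - 22) = (56 + p)*(-93) = -5208 - 93*p)
(m + U)/(9231 + S(-113, 187)) = (18021 + 7538)/(9231 + (-5208 - 93*(-113))) = 25559/(9231 + (-5208 + 10509)) = 25559/(9231 + 5301) = 25559/14532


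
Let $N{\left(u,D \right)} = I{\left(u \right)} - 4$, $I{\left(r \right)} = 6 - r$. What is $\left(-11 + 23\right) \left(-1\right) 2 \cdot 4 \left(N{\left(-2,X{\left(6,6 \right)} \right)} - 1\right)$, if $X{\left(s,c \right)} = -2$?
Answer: $-288$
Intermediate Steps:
$N{\left(u,D \right)} = 2 - u$ ($N{\left(u,D \right)} = \left(6 - u\right) - 4 = 2 - u$)
$\left(-11 + 23\right) \left(-1\right) 2 \cdot 4 \left(N{\left(-2,X{\left(6,6 \right)} \right)} - 1\right) = \left(-11 + 23\right) \left(-1\right) 2 \cdot 4 \left(\left(2 - -2\right) - 1\right) = 12 \left(-2\right) 4 \left(\left(2 + 2\right) - 1\right) = 12 \left(- 8 \left(4 - 1\right)\right) = 12 \left(\left(-8\right) 3\right) = 12 \left(-24\right) = -288$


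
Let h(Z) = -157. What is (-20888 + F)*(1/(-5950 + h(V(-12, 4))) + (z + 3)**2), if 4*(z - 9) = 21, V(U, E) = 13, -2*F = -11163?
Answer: -890085556943/195424 ≈ -4.5546e+6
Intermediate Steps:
F = 11163/2 (F = -1/2*(-11163) = 11163/2 ≈ 5581.5)
z = 57/4 (z = 9 + (1/4)*21 = 9 + 21/4 = 57/4 ≈ 14.250)
(-20888 + F)*(1/(-5950 + h(V(-12, 4))) + (z + 3)**2) = (-20888 + 11163/2)*(1/(-5950 - 157) + (57/4 + 3)**2) = -30613*(1/(-6107) + (69/4)**2)/2 = -30613*(-1/6107 + 4761/16)/2 = -30613/2*29075411/97712 = -890085556943/195424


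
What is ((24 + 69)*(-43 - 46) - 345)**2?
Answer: 74338884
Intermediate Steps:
((24 + 69)*(-43 - 46) - 345)**2 = (93*(-89) - 345)**2 = (-8277 - 345)**2 = (-8622)**2 = 74338884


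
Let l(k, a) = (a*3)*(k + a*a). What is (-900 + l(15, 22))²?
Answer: 1026177156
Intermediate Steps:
l(k, a) = 3*a*(k + a²) (l(k, a) = (3*a)*(k + a²) = 3*a*(k + a²))
(-900 + l(15, 22))² = (-900 + 3*22*(15 + 22²))² = (-900 + 3*22*(15 + 484))² = (-900 + 3*22*499)² = (-900 + 32934)² = 32034² = 1026177156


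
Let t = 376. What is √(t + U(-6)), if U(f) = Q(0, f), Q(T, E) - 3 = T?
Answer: √379 ≈ 19.468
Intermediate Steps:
Q(T, E) = 3 + T
U(f) = 3 (U(f) = 3 + 0 = 3)
√(t + U(-6)) = √(376 + 3) = √379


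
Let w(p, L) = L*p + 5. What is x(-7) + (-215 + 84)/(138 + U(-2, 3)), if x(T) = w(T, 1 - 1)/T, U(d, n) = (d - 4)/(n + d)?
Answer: -1577/924 ≈ -1.7067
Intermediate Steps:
U(d, n) = (-4 + d)/(d + n)
w(p, L) = 5 + L*p
x(T) = 5/T (x(T) = (5 + (1 - 1)*T)/T = (5 + 0*T)/T = (5 + 0)/T = 5/T)
x(-7) + (-215 + 84)/(138 + U(-2, 3)) = 5/(-7) + (-215 + 84)/(138 + (-4 - 2)/(-2 + 3)) = 5*(-1/7) - 131/(138 - 6/1) = -5/7 - 131/(138 + 1*(-6)) = -5/7 - 131/(138 - 6) = -5/7 - 131/132 = -1577/924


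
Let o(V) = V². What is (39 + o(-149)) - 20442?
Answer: 1798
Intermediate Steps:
(39 + o(-149)) - 20442 = (39 + (-149)²) - 20442 = (39 + 22201) - 20442 = 22240 - 20442 = 1798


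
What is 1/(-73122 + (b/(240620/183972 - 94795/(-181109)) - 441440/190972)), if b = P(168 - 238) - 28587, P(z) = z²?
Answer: -728296468629190/62676191603633076497 ≈ -1.1620e-5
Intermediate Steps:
b = -23687 (b = (168 - 238)² - 28587 = (-70)² - 28587 = 4900 - 28587 = -23687)
1/(-73122 + (b/(240620/183972 - 94795/(-181109)) - 441440/190972)) = 1/(-73122 + (-23687/(240620/183972 - 94795/(-181109)) - 441440/190972)) = 1/(-73122 + (-23687/(240620*(1/183972) - 94795*(-1/181109)) - 441440*1/190972)) = 1/(-73122 + (-23687/(60155/45993 + 94795/181109) - 110360/47743)) = 1/(-73122 + (-23687/15254518330/8329746237 - 110360/47743)) = 1/(-73122 + (-23687*8329746237/15254518330 - 110360/47743)) = 1/(-73122 + (-197306699115819/15254518330 - 110360/47743)) = 1/(-73122 - 9421697224529445317/728296468629190) = 1/(-62676191603633076497/728296468629190) = -728296468629190/62676191603633076497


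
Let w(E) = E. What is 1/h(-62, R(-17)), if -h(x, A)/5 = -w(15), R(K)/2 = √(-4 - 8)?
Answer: 1/75 ≈ 0.013333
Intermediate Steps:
R(K) = 4*I*√3 (R(K) = 2*√(-4 - 8) = 2*√(-12) = 2*(2*I*√3) = 4*I*√3)
h(x, A) = 75 (h(x, A) = -(-5)*15 = -5*(-15) = 75)
1/h(-62, R(-17)) = 1/75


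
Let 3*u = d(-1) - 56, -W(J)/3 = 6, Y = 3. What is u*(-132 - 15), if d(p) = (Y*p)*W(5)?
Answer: 98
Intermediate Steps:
W(J) = -18 (W(J) = -3*6 = -18)
d(p) = -54*p (d(p) = (3*p)*(-18) = -54*p)
u = -⅔ (u = (-54*(-1) - 56)/3 = (54 - 56)/3 = (⅓)*(-2) = -⅔ ≈ -0.66667)
u*(-132 - 15) = -2*(-132 - 15)/3 = -⅔*(-147) = 98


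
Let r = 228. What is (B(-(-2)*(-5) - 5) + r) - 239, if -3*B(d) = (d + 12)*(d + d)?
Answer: -41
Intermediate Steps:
B(d) = -2*d*(12 + d)/3 (B(d) = -(d + 12)*(d + d)/3 = -(12 + d)*2*d/3 = -2*d*(12 + d)/3)
(B(-(-2)*(-5) - 5) + r) - 239 = (-2*(-(-2)*(-5) - 5)*(12 + (-(-2)*(-5) - 5))/3 + 228) - 239 = (-2*(-2*5 - 5)*(12 + (-2*5 - 5))/3 + 228) - 239 = (-2*(-10 - 5)*(12 + (-10 - 5))/3 + 228) - 239 = (-⅔*(-15)*(12 - 15) + 228) - 239 = (-⅔*(-15)*(-3) + 228) - 239 = (-30 + 228) - 239 = 198 - 239 = -41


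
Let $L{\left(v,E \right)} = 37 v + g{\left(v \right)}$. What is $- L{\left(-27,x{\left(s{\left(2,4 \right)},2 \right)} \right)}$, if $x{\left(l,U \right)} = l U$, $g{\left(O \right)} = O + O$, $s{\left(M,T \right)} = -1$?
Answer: $1053$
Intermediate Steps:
$g{\left(O \right)} = 2 O$
$x{\left(l,U \right)} = U l$
$L{\left(v,E \right)} = 39 v$ ($L{\left(v,E \right)} = 37 v + 2 v = 39 v$)
$- L{\left(-27,x{\left(s{\left(2,4 \right)},2 \right)} \right)} = - 39 \left(-27\right) = \left(-1\right) \left(-1053\right) = 1053$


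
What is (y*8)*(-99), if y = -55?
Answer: 43560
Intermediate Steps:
(y*8)*(-99) = -55*8*(-99) = -440*(-99) = 43560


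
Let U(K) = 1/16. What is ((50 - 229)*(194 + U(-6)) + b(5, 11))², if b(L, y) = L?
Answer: 308819161225/256 ≈ 1.2063e+9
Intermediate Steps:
U(K) = 1/16
((50 - 229)*(194 + U(-6)) + b(5, 11))² = ((50 - 229)*(194 + 1/16) + 5)² = (-179*3105/16 + 5)² = (-555795/16 + 5)² = (-555715/16)² = 308819161225/256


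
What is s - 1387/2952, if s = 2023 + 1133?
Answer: 9315125/2952 ≈ 3155.5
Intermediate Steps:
s = 3156
s - 1387/2952 = 3156 - 1387/2952 = 9315125/2952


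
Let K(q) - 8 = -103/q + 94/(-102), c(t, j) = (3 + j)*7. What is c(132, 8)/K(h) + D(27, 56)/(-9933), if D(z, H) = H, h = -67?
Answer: 373116151/41775360 ≈ 8.9315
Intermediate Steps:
c(t, j) = 21 + 7*j
K(q) = 361/51 - 103/q (K(q) = 8 + (-103/q + 94/(-102)) = 8 + (-103/q + 94*(-1/102)) = 8 + (-103/q - 47/51) = 8 + (-47/51 - 103/q) = 361/51 - 103/q)
c(132, 8)/K(h) + D(27, 56)/(-9933) = (21 + 7*8)/(361/51 - 103/(-67)) + 56/(-9933) = (21 + 56)/(361/51 - 103*(-1/67)) + 56*(-1/9933) = 77/(361/51 + 103/67) - 8/1419 = 77/(29440/3417) - 8/1419 = 77*(3417/29440) - 8/1419 = 263109/29440 - 8/1419 = 373116151/41775360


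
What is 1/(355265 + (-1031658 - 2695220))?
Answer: -1/3371613 ≈ -2.9659e-7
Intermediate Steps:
1/(355265 + (-1031658 - 2695220)) = 1/(355265 - 3726878) = 1/(-3371613) = -1/3371613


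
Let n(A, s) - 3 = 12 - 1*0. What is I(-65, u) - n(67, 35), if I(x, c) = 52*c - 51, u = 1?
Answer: -14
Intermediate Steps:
I(x, c) = -51 + 52*c
n(A, s) = 15 (n(A, s) = 3 + (12 - 1*0) = 3 + (12 + 0) = 3 + 12 = 15)
I(-65, u) - n(67, 35) = (-51 + 52*1) - 1*15 = (-51 + 52) - 15 = 1 - 15 = -14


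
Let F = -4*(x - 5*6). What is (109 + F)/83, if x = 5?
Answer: 209/83 ≈ 2.5181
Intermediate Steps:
F = 100 (F = -4*(5 - 5*6) = -4*(5 - 30) = -4*(-25) = 100)
(109 + F)/83 = (109 + 100)/83 = (1/83)*209 = 209/83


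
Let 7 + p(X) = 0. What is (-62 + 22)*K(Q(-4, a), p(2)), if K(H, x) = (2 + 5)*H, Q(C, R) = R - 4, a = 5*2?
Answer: -1680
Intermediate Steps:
p(X) = -7 (p(X) = -7 + 0 = -7)
a = 10
Q(C, R) = -4 + R
K(H, x) = 7*H
(-62 + 22)*K(Q(-4, a), p(2)) = (-62 + 22)*(7*(-4 + 10)) = -280*6 = -40*42 = -1680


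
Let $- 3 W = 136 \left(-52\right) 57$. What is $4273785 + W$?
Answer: $4408153$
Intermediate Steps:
$W = 134368$ ($W = - \frac{136 \left(-52\right) 57}{3} = - \frac{\left(-7072\right) 57}{3} = \left(- \frac{1}{3}\right) \left(-403104\right) = 134368$)
$4273785 + W = 4273785 + 134368 = 4408153$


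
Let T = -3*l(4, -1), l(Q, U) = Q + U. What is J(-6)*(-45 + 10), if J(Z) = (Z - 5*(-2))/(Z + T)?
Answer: 28/3 ≈ 9.3333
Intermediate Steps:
T = -9 (T = -3*(4 - 1) = -3*3 = -9)
J(Z) = (10 + Z)/(-9 + Z) (J(Z) = (Z - 5*(-2))/(Z - 9) = (Z + 10)/(-9 + Z) = (10 + Z)/(-9 + Z))
J(-6)*(-45 + 10) = ((10 - 6)/(-9 - 6))*(-45 + 10) = (4/(-15))*(-35) = -1/15*4*(-35) = -4/15*(-35) = 28/3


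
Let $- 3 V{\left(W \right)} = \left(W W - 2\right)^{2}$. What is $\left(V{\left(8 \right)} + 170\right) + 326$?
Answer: $- \frac{2356}{3} \approx -785.33$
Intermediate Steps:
$V{\left(W \right)} = - \frac{\left(-2 + W^{2}\right)^{2}}{3}$ ($V{\left(W \right)} = - \frac{\left(W W - 2\right)^{2}}{3} = - \frac{\left(W^{2} - 2\right)^{2}}{3} = - \frac{\left(-2 + W^{2}\right)^{2}}{3}$)
$\left(V{\left(8 \right)} + 170\right) + 326 = \left(- \frac{\left(-2 + 8^{2}\right)^{2}}{3} + 170\right) + 326 = \left(- \frac{\left(-2 + 64\right)^{2}}{3} + 170\right) + 326 = \left(- \frac{62^{2}}{3} + 170\right) + 326 = \left(\left(- \frac{1}{3}\right) 3844 + 170\right) + 326 = \left(- \frac{3844}{3} + 170\right) + 326 = - \frac{3334}{3} + 326 = - \frac{2356}{3}$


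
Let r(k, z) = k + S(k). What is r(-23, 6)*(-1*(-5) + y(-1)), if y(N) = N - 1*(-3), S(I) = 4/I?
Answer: -3731/23 ≈ -162.22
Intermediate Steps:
y(N) = 3 + N (y(N) = N + 3 = 3 + N)
r(k, z) = k + 4/k
r(-23, 6)*(-1*(-5) + y(-1)) = (-23 + 4/(-23))*(-1*(-5) + (3 - 1)) = (-23 + 4*(-1/23))*(5 + 2) = (-23 - 4/23)*7 = -533/23*7 = -3731/23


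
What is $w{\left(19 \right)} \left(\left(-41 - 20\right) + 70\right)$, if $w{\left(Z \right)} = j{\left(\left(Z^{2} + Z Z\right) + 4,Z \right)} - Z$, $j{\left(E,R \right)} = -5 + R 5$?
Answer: $639$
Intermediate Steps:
$j{\left(E,R \right)} = -5 + 5 R$
$w{\left(Z \right)} = -5 + 4 Z$ ($w{\left(Z \right)} = \left(-5 + 5 Z\right) - Z = -5 + 4 Z$)
$w{\left(19 \right)} \left(\left(-41 - 20\right) + 70\right) = \left(-5 + 4 \cdot 19\right) \left(\left(-41 - 20\right) + 70\right) = \left(-5 + 76\right) \left(-61 + 70\right) = 71 \cdot 9 = 639$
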